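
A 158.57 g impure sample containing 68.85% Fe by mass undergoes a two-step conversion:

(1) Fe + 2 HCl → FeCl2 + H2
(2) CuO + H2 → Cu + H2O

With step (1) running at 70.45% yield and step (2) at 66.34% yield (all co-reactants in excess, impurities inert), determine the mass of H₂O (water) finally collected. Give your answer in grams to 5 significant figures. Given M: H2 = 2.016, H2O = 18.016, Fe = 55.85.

Pure Fe = 158.57 × 0.6885 = 109.175 g.
n(Fe) = 109.175 / 55.85 = 1.95480 mol.
Step 1 (Fe:H2 = 1:1): theoretical n(H2) = 1.95480 mol; at 70.45% yield, n(H2) = 1.37715 mol.
Step 2 (H2:H2O = 1:1): theoretical n(H2O) = 1.37715 mol, so theoretical mass = 1.37715 × 18.016 = 24.8108 g.
At 66.34% yield, actual mass of H2O = 24.8108 × 0.6634 = 16.4595 g.

16.459 g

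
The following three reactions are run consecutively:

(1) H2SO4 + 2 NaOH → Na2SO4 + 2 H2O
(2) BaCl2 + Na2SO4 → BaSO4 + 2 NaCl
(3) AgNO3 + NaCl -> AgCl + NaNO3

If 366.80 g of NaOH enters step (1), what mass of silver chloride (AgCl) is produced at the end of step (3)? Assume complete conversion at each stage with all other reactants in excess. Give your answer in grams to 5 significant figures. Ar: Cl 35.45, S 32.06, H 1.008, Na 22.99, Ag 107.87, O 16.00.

M(NaOH) = 22.99 + 16.00 + 1.008 = 39.998 g/mol.
M(AgCl) = 107.87 + 35.45 = 143.32 g/mol.
n(NaOH) = 366.80 / 39.998 = 9.17046 mol.
Reaction (1): NaOH→Na2SO4 ratio 2:1 ⇒ n(Na2SO4) = 4.58523 mol.
Reaction (2): Na2SO4→NaCl ratio 1:2 ⇒ n(NaCl) = 9.17046 mol.
Reaction (3): NaCl→AgCl ratio 1:1 ⇒ n(AgCl) = 9.17046 mol.
Mass of AgCl = 9.17046 × 143.32 = 1314.31 g.

1314.3 g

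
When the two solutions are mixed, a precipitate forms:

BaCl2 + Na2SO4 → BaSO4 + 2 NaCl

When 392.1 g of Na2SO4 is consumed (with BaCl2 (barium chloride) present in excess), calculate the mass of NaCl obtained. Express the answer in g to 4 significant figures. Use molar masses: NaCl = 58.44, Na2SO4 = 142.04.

322.6 g

n(Na2SO4) = 392.10 g / 142.04 g/mol = 2.7605 mol.
From the equation the Na2SO4:NaCl mole ratio is 1:2, so n(NaCl) = 2.7605 × 2/1 = 5.5210 mol.
Mass of NaCl = 5.5210 mol × 58.44 g/mol = 322.65 g.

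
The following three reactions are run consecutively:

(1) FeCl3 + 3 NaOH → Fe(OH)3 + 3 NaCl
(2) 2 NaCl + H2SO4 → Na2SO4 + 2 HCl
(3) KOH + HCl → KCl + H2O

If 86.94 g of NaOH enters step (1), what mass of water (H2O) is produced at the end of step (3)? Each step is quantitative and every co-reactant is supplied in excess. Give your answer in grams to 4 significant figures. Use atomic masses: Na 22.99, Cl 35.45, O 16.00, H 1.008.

M(NaOH) = 22.99 + 16.00 + 1.008 = 39.998 g/mol.
M(H2O) = 2(1.008) + 16.00 = 18.016 g/mol.
n(NaOH) = 86.94 / 39.998 = 2.1736 mol.
Reaction (1): NaOH→NaCl ratio 3:3 ⇒ n(NaCl) = 2.1736 mol.
Reaction (2): NaCl→HCl ratio 2:2 ⇒ n(HCl) = 2.1736 mol.
Reaction (3): HCl→H2O ratio 1:1 ⇒ n(H2O) = 2.1736 mol.
Mass of H2O = 2.1736 × 18.016 = 39.160 g.

39.16 g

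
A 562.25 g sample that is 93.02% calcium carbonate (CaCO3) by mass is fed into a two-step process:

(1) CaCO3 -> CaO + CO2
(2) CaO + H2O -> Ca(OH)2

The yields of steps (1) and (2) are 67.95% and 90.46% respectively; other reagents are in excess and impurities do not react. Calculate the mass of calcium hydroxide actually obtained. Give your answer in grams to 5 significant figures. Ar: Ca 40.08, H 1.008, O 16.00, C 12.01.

237.99 g

Pure CaCO3 = 562.25 × 0.9302 = 523.005 g.
M(CaCO3) = 40.08 + 12.01 + 3(16.00) = 100.09 g/mol.
M(Ca(OH)2) = 40.08 + 2(16.00) + 2(1.008) = 74.096 g/mol.
n(CaCO3) = 523.005 / 100.09 = 5.22535 mol.
Step 1 (CaCO3:CaO = 1:1): theoretical n(CaO) = 5.22535 mol; at 67.95% yield, n(CaO) = 3.55062 mol.
Step 2 (CaO:Ca(OH)2 = 1:1): theoretical n(Ca(OH)2) = 3.55062 mol, so theoretical mass = 3.55062 × 74.096 = 263.087 g.
At 90.46% yield, actual mass of Ca(OH)2 = 263.087 × 0.9046 = 237.988 g.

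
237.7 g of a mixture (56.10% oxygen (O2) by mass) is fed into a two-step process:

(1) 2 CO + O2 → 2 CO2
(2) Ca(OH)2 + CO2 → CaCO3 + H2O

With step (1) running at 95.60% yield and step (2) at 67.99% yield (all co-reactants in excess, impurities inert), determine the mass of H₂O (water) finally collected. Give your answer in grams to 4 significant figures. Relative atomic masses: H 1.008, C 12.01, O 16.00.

97.60 g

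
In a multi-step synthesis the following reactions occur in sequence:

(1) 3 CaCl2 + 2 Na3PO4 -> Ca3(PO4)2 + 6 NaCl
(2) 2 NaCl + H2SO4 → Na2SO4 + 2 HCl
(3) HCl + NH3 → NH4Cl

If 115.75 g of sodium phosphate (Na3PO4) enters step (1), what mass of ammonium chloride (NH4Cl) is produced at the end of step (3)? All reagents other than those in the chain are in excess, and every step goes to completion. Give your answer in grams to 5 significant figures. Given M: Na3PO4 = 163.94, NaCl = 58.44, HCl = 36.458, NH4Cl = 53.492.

113.30 g

n(Na3PO4) = 115.75 / 163.94 = 0.706051 mol.
Reaction (1): Na3PO4→NaCl ratio 2:6 ⇒ n(NaCl) = 2.11815 mol.
Reaction (2): NaCl→HCl ratio 2:2 ⇒ n(HCl) = 2.11815 mol.
Reaction (3): HCl→NH4Cl ratio 1:1 ⇒ n(NH4Cl) = 2.11815 mol.
Mass of NH4Cl = 2.11815 × 53.492 = 113.304 g.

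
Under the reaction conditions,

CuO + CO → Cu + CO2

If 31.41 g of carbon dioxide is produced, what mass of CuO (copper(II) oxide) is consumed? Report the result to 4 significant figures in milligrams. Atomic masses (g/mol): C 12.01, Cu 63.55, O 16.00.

M(CO2) = 12.01 + 2(16.00) = 44.01 g/mol.
M(CuO) = 63.55 + 16.00 = 79.55 g/mol.
n(CO2) = 31.410 g / 44.01 g/mol = 0.71370 mol.
From the equation the CO2:CuO mole ratio is 1:1, so n(CuO) = 0.71370 × 1/1 = 0.71370 mol.
Mass of CuO = 0.71370 mol × 79.55 g/mol = 56.775 g.
Converting to mg: 56.775 g = 56770 mg.

56770 mg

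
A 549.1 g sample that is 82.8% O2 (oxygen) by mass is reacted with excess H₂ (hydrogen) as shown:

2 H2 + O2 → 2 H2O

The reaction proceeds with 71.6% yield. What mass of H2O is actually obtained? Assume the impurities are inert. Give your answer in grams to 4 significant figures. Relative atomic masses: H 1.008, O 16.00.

Pure O2 available = 549.1 g × 0.828 = 454.65 g.
M(O2) = 2(16.00) = 32.00 g/mol.
M(H2O) = 2(1.008) + 16.00 = 18.016 g/mol.
n(O2) = 454.65 g / 32.00 g/mol = 14.208 mol.
From the equation the O2:H2O mole ratio is 1:2, so n(H2O) = 14.208 × 2/1 = 28.416 mol.
Mass of H2O = 28.416 mol × 18.016 g/mol = 511.94 g.
Actual mass collected = 511.94 g × 0.716 = 366.55 g.

366.5 g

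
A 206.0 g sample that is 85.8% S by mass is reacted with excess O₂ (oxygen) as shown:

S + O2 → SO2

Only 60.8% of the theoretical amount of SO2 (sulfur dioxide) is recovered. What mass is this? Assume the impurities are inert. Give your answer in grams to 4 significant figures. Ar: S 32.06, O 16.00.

Pure S available = 206.0 g × 0.858 = 176.75 g.
M(S) = 32.06 g/mol.
M(SO2) = 32.06 + 2(16.00) = 64.06 g/mol.
n(S) = 176.75 g / 32.06 g/mol = 5.5130 mol.
From the equation the S:SO2 mole ratio is 1:1, so n(SO2) = 5.5130 × 1/1 = 5.5130 mol.
Mass of SO2 = 5.5130 mol × 64.06 g/mol = 353.17 g.
Actual mass collected = 353.17 g × 0.608 = 214.72 g.

214.7 g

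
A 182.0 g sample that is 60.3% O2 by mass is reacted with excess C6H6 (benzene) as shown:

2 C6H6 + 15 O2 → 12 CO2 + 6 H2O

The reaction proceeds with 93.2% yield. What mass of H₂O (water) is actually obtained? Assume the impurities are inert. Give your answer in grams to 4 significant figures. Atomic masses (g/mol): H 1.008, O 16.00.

Pure O2 available = 182.0 g × 0.603 = 109.75 g.
M(O2) = 2(16.00) = 32.00 g/mol.
M(H2O) = 2(1.008) + 16.00 = 18.016 g/mol.
n(O2) = 109.75 g / 32.00 g/mol = 3.4296 mol.
From the equation the O2:H2O mole ratio is 15:6, so n(H2O) = 3.4296 × 6/15 = 1.3718 mol.
Mass of H2O = 1.3718 mol × 18.016 g/mol = 24.715 g.
Actual mass collected = 24.715 g × 0.932 = 23.034 g.

23.03 g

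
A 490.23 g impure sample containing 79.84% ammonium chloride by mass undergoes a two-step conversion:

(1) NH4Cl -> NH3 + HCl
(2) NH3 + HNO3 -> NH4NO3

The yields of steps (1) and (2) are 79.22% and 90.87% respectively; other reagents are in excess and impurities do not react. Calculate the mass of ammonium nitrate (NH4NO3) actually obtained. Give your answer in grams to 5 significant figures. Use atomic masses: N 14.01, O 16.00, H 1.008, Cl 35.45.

Pure NH4Cl = 490.23 × 0.7984 = 391.400 g.
M(NH4Cl) = 14.01 + 4(1.008) + 35.45 = 53.492 g/mol.
M(NH4NO3) = 2(14.01) + 4(1.008) + 3(16.00) = 80.052 g/mol.
n(NH4Cl) = 391.400 / 53.492 = 7.31698 mol.
Step 1 (NH4Cl:NH3 = 1:1): theoretical n(NH3) = 7.31698 mol; at 79.22% yield, n(NH3) = 5.79651 mol.
Step 2 (NH3:NH4NO3 = 1:1): theoretical n(NH4NO3) = 5.79651 mol, so theoretical mass = 5.79651 × 80.052 = 464.022 g.
At 90.87% yield, actual mass of NH4NO3 = 464.022 × 0.9087 = 421.657 g.

421.66 g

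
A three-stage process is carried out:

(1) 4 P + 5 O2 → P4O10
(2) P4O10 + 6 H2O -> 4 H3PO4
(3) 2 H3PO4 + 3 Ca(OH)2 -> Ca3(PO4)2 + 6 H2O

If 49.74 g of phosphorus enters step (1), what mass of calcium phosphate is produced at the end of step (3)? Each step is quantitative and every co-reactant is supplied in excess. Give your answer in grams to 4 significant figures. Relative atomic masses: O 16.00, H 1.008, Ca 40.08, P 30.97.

249.1 g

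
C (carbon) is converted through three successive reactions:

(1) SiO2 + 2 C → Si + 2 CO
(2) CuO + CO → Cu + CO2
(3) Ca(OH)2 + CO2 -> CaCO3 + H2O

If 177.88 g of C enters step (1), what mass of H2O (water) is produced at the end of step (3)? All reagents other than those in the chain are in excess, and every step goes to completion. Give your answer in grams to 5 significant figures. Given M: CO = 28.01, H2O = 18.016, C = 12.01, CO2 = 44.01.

n(C) = 177.88 / 12.01 = 14.8110 mol.
Reaction (1): C→CO ratio 2:2 ⇒ n(CO) = 14.8110 mol.
Reaction (2): CO→CO2 ratio 1:1 ⇒ n(CO2) = 14.8110 mol.
Reaction (3): CO2→H2O ratio 1:1 ⇒ n(H2O) = 14.8110 mol.
Mass of H2O = 14.8110 × 18.016 = 266.835 g.

266.83 g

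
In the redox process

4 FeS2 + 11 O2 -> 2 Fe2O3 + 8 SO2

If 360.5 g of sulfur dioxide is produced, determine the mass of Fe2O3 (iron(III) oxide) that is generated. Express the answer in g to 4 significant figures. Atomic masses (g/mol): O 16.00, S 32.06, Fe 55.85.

224.7 g

M(SO2) = 32.06 + 2(16.00) = 64.06 g/mol.
M(Fe2O3) = 2(55.85) + 3(16.00) = 159.70 g/mol.
n(SO2) = 360.50 g / 64.06 g/mol = 5.6275 mol.
From the equation the SO2:Fe2O3 mole ratio is 8:2, so n(Fe2O3) = 5.6275 × 2/8 = 1.4069 mol.
Mass of Fe2O3 = 1.4069 mol × 159.70 g/mol = 224.68 g.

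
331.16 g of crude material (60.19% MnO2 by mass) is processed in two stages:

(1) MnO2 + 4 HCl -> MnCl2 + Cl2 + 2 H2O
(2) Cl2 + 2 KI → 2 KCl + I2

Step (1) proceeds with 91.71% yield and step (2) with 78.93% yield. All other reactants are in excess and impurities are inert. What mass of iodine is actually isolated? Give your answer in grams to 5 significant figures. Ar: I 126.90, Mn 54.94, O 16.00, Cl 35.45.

421.20 g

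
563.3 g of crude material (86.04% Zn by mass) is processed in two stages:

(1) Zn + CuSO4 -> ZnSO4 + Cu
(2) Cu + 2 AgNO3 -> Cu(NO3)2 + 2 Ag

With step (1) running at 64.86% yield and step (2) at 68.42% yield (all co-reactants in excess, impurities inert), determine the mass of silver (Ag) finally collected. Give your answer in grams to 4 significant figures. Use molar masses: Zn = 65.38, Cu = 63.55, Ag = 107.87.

709.7 g

Pure Zn = 563.3 × 0.8604 = 484.66 g.
n(Zn) = 484.66 / 65.38 = 7.4130 mol.
Step 1 (Zn:Cu = 1:1): theoretical n(Cu) = 7.4130 mol; at 64.86% yield, n(Cu) = 4.8081 mol.
Step 2 (Cu:Ag = 1:2): theoretical n(Ag) = 9.6162 mol, so theoretical mass = 9.6162 × 107.87 = 1037.3 g.
At 68.42% yield, actual mass of Ag = 1037.3 × 0.6842 = 709.72 g.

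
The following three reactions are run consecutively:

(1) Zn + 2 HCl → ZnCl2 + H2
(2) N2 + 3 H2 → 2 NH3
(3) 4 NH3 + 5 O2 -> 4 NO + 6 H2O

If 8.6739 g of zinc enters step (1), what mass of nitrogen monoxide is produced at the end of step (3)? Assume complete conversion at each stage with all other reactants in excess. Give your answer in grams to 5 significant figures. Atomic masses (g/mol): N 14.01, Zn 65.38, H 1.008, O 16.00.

M(Zn) = 65.38 g/mol.
M(NO) = 14.01 + 16.00 = 30.01 g/mol.
n(Zn) = 8.6739 / 65.38 = 0.132669 mol.
Reaction (1): Zn→H2 ratio 1:1 ⇒ n(H2) = 0.132669 mol.
Reaction (2): H2→NH3 ratio 3:2 ⇒ n(NH3) = 0.0884460 mol.
Reaction (3): NH3→NO ratio 4:4 ⇒ n(NO) = 0.0884460 mol.
Mass of NO = 0.0884460 × 30.01 = 2.65426 g.

2.6543 g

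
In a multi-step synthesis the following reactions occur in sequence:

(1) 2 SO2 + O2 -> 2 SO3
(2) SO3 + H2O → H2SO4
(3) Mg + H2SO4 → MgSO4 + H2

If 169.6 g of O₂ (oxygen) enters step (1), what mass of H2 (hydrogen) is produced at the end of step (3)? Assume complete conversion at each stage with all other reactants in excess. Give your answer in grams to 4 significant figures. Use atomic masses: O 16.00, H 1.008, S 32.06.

21.37 g

M(O2) = 2(16.00) = 32.00 g/mol.
M(H2) = 2(1.008) = 2.016 g/mol.
n(O2) = 169.6 / 32.00 = 5.3000 mol.
Reaction (1): O2→SO3 ratio 1:2 ⇒ n(SO3) = 10.600 mol.
Reaction (2): SO3→H2SO4 ratio 1:1 ⇒ n(H2SO4) = 10.600 mol.
Reaction (3): H2SO4→H2 ratio 1:1 ⇒ n(H2) = 10.600 mol.
Mass of H2 = 10.600 × 2.016 = 21.370 g.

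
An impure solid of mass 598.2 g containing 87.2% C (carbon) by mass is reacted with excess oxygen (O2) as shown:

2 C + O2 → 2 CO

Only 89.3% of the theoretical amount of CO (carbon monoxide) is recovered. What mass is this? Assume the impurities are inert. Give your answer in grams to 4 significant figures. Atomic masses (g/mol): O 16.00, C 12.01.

1086 g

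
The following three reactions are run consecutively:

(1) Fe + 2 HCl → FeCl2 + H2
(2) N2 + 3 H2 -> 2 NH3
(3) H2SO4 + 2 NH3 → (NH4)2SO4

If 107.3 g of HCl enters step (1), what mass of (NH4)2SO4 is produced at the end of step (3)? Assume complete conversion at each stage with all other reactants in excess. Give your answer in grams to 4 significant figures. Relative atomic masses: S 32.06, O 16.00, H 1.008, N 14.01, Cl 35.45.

64.82 g

M(HCl) = 1.008 + 35.45 = 36.458 g/mol.
M((NH4)2SO4) = 2(14.01) + 8(1.008) + 32.06 + 4(16.00) = 132.144 g/mol.
n(HCl) = 107.3 / 36.458 = 2.9431 mol.
Reaction (1): HCl→H2 ratio 2:1 ⇒ n(H2) = 1.4716 mol.
Reaction (2): H2→NH3 ratio 3:2 ⇒ n(NH3) = 0.98104 mol.
Reaction (3): NH3→(NH4)2SO4 ratio 2:1 ⇒ n((NH4)2SO4) = 0.49052 mol.
Mass of (NH4)2SO4 = 0.49052 × 132.144 = 64.819 g.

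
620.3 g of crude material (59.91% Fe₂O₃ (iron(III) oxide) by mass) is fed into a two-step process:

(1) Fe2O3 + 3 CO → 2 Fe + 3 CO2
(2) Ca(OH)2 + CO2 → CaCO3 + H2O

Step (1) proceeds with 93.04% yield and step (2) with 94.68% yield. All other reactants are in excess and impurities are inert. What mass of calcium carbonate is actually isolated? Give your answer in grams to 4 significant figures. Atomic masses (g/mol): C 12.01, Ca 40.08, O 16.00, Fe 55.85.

615.5 g

Pure Fe2O3 = 620.3 × 0.5991 = 371.62 g.
M(Fe2O3) = 2(55.85) + 3(16.00) = 159.70 g/mol.
M(CaCO3) = 40.08 + 12.01 + 3(16.00) = 100.09 g/mol.
n(Fe2O3) = 371.62 / 159.70 = 2.3270 mol.
Step 1 (Fe2O3:CO2 = 1:3): theoretical n(CO2) = 6.9810 mol; at 93.04% yield, n(CO2) = 6.4951 mol.
Step 2 (CO2:CaCO3 = 1:1): theoretical n(CaCO3) = 6.4951 mol, so theoretical mass = 6.4951 × 100.09 = 650.10 g.
At 94.68% yield, actual mass of CaCO3 = 650.10 × 0.9468 = 615.51 g.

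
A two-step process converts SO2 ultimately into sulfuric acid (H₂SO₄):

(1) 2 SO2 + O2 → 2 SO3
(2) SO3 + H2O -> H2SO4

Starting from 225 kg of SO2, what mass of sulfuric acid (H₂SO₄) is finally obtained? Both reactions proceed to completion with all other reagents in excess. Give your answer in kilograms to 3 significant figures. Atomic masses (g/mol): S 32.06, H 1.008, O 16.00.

M(SO2) = 32.06 + 2(16.00) = 64.06 g/mol.
M(H2SO4) = 2(1.008) + 32.06 + 4(16.00) = 98.076 g/mol.
225 kg = 225000 g.
n(SO2) = 225000 / 64.06 = 3512 mol.
Step 1 gives a 2:2 ratio of SO2 to SO3, so n(SO3) = 3512 mol.
In step 2 the SO3:H2SO4 ratio is 1:1, so n(H2SO4) = 3512 mol.
Mass of H2SO4 = 3512 × 98.076 = 344500 g = 344 kg.

344 kg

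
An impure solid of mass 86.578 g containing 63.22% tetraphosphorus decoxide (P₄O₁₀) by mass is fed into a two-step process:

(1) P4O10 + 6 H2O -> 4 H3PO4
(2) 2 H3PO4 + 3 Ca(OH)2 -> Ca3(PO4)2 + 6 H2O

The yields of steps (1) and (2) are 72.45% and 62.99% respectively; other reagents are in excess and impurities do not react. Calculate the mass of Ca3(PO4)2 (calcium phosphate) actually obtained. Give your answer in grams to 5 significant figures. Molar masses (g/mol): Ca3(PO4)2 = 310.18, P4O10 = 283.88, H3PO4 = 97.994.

54.586 g

Pure P4O10 = 86.578 × 0.6322 = 54.7346 g.
n(P4O10) = 54.7346 / 283.88 = 0.192809 mol.
Step 1 (P4O10:H3PO4 = 1:4): theoretical n(H3PO4) = 0.771236 mol; at 72.45% yield, n(H3PO4) = 0.558760 mol.
Step 2 (H3PO4:Ca3(PO4)2 = 2:1): theoretical n(Ca3(PO4)2) = 0.279380 mol, so theoretical mass = 0.279380 × 310.18 = 86.6582 g.
At 62.99% yield, actual mass of Ca3(PO4)2 = 86.6582 × 0.6299 = 54.5860 g.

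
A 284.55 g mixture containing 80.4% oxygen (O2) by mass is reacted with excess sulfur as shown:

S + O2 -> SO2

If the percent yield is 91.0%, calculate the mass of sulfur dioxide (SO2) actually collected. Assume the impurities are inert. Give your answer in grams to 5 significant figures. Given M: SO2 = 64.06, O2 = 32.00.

416.77 g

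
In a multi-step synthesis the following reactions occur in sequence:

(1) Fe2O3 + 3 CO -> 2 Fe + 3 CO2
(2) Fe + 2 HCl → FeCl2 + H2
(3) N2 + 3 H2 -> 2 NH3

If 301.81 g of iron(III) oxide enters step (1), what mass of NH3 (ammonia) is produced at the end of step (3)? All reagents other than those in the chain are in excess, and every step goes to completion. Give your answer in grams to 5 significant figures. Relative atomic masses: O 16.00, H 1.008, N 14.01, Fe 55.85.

42.922 g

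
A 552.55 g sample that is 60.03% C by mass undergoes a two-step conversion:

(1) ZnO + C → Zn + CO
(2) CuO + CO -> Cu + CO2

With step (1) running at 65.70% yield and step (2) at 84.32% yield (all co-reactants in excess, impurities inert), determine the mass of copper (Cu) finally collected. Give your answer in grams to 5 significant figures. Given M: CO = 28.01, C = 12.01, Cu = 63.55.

972.32 g

Pure C = 552.55 × 0.6003 = 331.696 g.
n(C) = 331.696 / 12.01 = 27.6183 mol.
Step 1 (C:CO = 1:1): theoretical n(CO) = 27.6183 mol; at 65.70% yield, n(CO) = 18.1452 mol.
Step 2 (CO:Cu = 1:1): theoretical n(Cu) = 18.1452 mol, so theoretical mass = 18.1452 × 63.55 = 1153.13 g.
At 84.32% yield, actual mass of Cu = 1153.13 × 0.8432 = 972.318 g.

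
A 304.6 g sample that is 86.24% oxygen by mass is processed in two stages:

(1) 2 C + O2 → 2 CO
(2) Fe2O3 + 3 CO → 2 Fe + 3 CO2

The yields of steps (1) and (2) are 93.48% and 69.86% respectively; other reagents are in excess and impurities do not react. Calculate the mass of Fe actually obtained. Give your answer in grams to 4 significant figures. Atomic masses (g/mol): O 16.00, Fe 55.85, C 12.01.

399.2 g

Pure O2 = 304.6 × 0.8624 = 262.69 g.
M(O2) = 2(16.00) = 32.00 g/mol.
M(Fe) = 55.85 g/mol.
n(O2) = 262.69 / 32.00 = 8.2090 mol.
Step 1 (O2:CO = 1:2): theoretical n(CO) = 16.418 mol; at 93.48% yield, n(CO) = 15.347 mol.
Step 2 (CO:Fe = 3:2): theoretical n(Fe) = 10.232 mol, so theoretical mass = 10.232 × 55.85 = 571.44 g.
At 69.86% yield, actual mass of Fe = 571.44 × 0.6986 = 399.21 g.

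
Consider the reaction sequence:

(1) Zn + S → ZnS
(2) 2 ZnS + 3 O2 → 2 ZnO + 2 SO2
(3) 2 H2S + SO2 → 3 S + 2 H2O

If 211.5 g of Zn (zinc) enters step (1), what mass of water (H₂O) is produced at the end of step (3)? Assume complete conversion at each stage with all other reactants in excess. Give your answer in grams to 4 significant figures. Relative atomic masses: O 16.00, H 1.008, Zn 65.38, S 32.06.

116.6 g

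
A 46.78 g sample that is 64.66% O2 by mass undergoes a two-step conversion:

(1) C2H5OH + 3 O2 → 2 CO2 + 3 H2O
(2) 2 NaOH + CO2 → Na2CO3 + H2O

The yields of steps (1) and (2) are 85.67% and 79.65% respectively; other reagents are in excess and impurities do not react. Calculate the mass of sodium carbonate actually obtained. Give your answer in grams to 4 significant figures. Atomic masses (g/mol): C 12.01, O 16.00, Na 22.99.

Pure O2 = 46.78 × 0.6466 = 30.248 g.
M(O2) = 2(16.00) = 32.00 g/mol.
M(Na2CO3) = 2(22.99) + 12.01 + 3(16.00) = 105.99 g/mol.
n(O2) = 30.248 / 32.00 = 0.94525 mol.
Step 1 (O2:CO2 = 3:2): theoretical n(CO2) = 0.63017 mol; at 85.67% yield, n(CO2) = 0.53986 mol.
Step 2 (CO2:Na2CO3 = 1:1): theoretical n(Na2CO3) = 0.53986 mol, so theoretical mass = 0.53986 × 105.99 = 57.220 g.
At 79.65% yield, actual mass of Na2CO3 = 57.220 × 0.7965 = 45.576 g.

45.58 g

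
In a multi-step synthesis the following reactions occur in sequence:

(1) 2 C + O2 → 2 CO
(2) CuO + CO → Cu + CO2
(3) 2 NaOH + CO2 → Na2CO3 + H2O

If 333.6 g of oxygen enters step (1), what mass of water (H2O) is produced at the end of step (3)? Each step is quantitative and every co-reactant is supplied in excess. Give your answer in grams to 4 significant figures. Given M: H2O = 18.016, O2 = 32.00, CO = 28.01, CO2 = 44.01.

375.6 g

n(O2) = 333.6 / 32.00 = 10.425 mol.
Reaction (1): O2→CO ratio 1:2 ⇒ n(CO) = 20.850 mol.
Reaction (2): CO→CO2 ratio 1:1 ⇒ n(CO2) = 20.850 mol.
Reaction (3): CO2→H2O ratio 1:1 ⇒ n(H2O) = 20.850 mol.
Mass of H2O = 20.850 × 18.016 = 375.63 g.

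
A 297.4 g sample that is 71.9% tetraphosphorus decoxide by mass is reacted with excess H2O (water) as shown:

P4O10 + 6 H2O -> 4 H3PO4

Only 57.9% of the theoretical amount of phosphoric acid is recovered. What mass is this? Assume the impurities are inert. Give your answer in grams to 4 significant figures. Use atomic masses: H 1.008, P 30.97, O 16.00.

171.0 g

Pure P4O10 available = 297.4 g × 0.719 = 213.83 g.
M(P4O10) = 4(30.97) + 10(16.00) = 283.88 g/mol.
M(H3PO4) = 3(1.008) + 30.97 + 4(16.00) = 97.994 g/mol.
n(P4O10) = 213.83 g / 283.88 g/mol = 0.75324 mol.
From the equation the P4O10:H3PO4 mole ratio is 1:4, so n(H3PO4) = 0.75324 × 4/1 = 3.0130 mol.
Mass of H3PO4 = 3.0130 mol × 97.994 g/mol = 295.25 g.
Actual mass collected = 295.25 g × 0.579 = 170.95 g.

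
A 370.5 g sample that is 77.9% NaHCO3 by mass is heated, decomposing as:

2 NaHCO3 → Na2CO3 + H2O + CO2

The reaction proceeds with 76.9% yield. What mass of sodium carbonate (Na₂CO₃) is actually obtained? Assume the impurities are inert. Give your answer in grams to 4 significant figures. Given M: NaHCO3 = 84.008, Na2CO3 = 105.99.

Pure NaHCO3 available = 370.5 g × 0.779 = 288.62 g.
n(NaHCO3) = 288.62 g / 84.008 g/mol = 3.4356 mol.
From the equation the NaHCO3:Na2CO3 mole ratio is 2:1, so n(Na2CO3) = 3.4356 × 1/2 = 1.7178 mol.
Mass of Na2CO3 = 1.7178 mol × 105.99 g/mol = 182.07 g.
Actual mass collected = 182.07 g × 0.769 = 140.01 g.

140.0 g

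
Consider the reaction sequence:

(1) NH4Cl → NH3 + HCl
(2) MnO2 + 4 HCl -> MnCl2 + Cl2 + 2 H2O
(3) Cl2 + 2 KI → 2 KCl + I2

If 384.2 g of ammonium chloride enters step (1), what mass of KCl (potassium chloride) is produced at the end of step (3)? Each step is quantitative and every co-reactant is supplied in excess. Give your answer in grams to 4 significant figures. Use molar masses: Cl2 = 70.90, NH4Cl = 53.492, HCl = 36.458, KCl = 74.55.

267.7 g

n(NH4Cl) = 384.2 / 53.492 = 7.1824 mol.
Reaction (1): NH4Cl→HCl ratio 1:1 ⇒ n(HCl) = 7.1824 mol.
Reaction (2): HCl→Cl2 ratio 4:1 ⇒ n(Cl2) = 1.7956 mol.
Reaction (3): Cl2→KCl ratio 1:2 ⇒ n(KCl) = 3.5912 mol.
Mass of KCl = 3.5912 × 74.55 = 267.72 g.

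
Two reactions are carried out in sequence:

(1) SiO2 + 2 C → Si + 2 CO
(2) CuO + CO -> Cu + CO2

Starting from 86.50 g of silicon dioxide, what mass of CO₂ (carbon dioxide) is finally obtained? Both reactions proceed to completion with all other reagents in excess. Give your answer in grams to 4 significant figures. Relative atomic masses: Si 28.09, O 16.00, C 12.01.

126.7 g

M(SiO2) = 28.09 + 2(16.00) = 60.09 g/mol.
M(CO2) = 12.01 + 2(16.00) = 44.01 g/mol.
n(SiO2) = 86.500 / 60.09 = 1.4395 mol.
Step 1 gives a 1:2 ratio of SiO2 to CO, so n(CO) = 2.8790 mol.
In step 2 the CO:CO2 ratio is 1:1, so n(CO2) = 2.8790 mol.
Mass of CO2 = 2.8790 × 44.01 = 126.71 g.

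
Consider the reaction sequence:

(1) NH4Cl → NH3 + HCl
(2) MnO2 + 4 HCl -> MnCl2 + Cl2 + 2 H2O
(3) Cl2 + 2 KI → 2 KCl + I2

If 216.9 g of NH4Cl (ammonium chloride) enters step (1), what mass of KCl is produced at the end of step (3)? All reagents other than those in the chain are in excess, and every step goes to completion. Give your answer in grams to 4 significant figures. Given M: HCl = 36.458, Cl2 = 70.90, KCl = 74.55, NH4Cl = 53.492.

151.1 g

n(NH4Cl) = 216.9 / 53.492 = 4.0548 mol.
Reaction (1): NH4Cl→HCl ratio 1:1 ⇒ n(HCl) = 4.0548 mol.
Reaction (2): HCl→Cl2 ratio 4:1 ⇒ n(Cl2) = 1.0137 mol.
Reaction (3): Cl2→KCl ratio 1:2 ⇒ n(KCl) = 2.0274 mol.
Mass of KCl = 2.0274 × 74.55 = 151.14 g.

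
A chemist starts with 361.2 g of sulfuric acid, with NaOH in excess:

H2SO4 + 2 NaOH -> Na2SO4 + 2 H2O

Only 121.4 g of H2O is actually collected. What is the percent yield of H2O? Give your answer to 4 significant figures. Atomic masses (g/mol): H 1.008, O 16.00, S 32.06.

91.48 %

M(H2SO4) = 2(1.008) + 32.06 + 4(16.00) = 98.076 g/mol.
M(H2O) = 2(1.008) + 16.00 = 18.016 g/mol.
n(H2SO4) = 361.20 g / 98.076 g/mol = 3.6829 mol.
From the equation the H2SO4:H2O mole ratio is 1:2, so n(H2O) = 3.6829 × 2/1 = 7.3657 mol.
Mass of H2O = 7.3657 mol × 18.016 g/mol = 132.70 g.
This is the theoretical yield. Percent yield = 121.4 g / 132.70 g × 100% = 91.484%.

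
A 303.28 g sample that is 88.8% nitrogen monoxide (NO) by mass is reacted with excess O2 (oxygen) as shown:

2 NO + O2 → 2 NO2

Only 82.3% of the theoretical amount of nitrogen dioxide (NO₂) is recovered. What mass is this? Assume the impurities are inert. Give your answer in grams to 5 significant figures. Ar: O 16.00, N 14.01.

339.82 g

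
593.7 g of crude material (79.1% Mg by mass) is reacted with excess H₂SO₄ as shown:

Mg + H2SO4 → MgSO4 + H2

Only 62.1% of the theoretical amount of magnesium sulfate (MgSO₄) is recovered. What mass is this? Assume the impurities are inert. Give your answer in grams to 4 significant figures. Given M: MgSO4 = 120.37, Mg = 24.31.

1444 g

Pure Mg available = 593.7 g × 0.791 = 469.62 g.
n(Mg) = 469.62 g / 24.31 g/mol = 19.318 mol.
From the equation the Mg:MgSO4 mole ratio is 1:1, so n(MgSO4) = 19.318 × 1/1 = 19.318 mol.
Mass of MgSO4 = 19.318 mol × 120.37 g/mol = 2325.3 g.
Actual mass collected = 2325.3 g × 0.621 = 1444.0 g.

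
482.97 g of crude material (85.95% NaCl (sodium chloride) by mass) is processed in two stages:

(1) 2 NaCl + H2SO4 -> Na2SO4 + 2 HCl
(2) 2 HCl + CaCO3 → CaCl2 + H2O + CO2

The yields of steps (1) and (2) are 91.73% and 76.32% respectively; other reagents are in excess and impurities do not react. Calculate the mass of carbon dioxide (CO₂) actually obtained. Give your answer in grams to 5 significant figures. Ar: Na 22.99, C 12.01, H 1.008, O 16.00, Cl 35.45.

109.43 g

Pure NaCl = 482.97 × 0.8595 = 415.113 g.
M(NaCl) = 22.99 + 35.45 = 58.44 g/mol.
M(CO2) = 12.01 + 2(16.00) = 44.01 g/mol.
n(NaCl) = 415.113 / 58.44 = 7.10323 mol.
Step 1 (NaCl:HCl = 2:2): theoretical n(HCl) = 7.10323 mol; at 91.73% yield, n(HCl) = 6.51579 mol.
Step 2 (HCl:CO2 = 2:1): theoretical n(CO2) = 3.25790 mol, so theoretical mass = 3.25790 × 44.01 = 143.380 g.
At 76.32% yield, actual mass of CO2 = 143.380 × 0.7632 = 109.428 g.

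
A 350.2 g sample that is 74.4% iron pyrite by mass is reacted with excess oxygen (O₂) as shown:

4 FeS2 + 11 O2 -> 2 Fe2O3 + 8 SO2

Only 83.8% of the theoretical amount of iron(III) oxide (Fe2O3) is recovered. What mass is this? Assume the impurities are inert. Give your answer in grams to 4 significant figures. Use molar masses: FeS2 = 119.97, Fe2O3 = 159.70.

145.3 g

Pure FeS2 available = 350.2 g × 0.744 = 260.55 g.
n(FeS2) = 260.55 g / 119.97 g/mol = 2.1718 mol.
From the equation the FeS2:Fe2O3 mole ratio is 4:2, so n(Fe2O3) = 2.1718 × 2/4 = 1.0859 mol.
Mass of Fe2O3 = 1.0859 mol × 159.70 g/mol = 173.42 g.
Actual mass collected = 173.42 g × 0.838 = 145.32 g.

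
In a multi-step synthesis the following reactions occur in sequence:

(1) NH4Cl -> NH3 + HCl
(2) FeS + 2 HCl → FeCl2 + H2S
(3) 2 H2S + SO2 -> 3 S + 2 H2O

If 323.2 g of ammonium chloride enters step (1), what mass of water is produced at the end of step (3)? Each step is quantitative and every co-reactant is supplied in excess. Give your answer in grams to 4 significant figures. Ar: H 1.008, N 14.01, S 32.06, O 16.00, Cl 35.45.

54.43 g

M(NH4Cl) = 14.01 + 4(1.008) + 35.45 = 53.492 g/mol.
M(H2O) = 2(1.008) + 16.00 = 18.016 g/mol.
n(NH4Cl) = 323.2 / 53.492 = 6.0420 mol.
Reaction (1): NH4Cl→HCl ratio 1:1 ⇒ n(HCl) = 6.0420 mol.
Reaction (2): HCl→H2S ratio 2:1 ⇒ n(H2S) = 3.0210 mol.
Reaction (3): H2S→H2O ratio 2:2 ⇒ n(H2O) = 3.0210 mol.
Mass of H2O = 3.0210 × 18.016 = 54.427 g.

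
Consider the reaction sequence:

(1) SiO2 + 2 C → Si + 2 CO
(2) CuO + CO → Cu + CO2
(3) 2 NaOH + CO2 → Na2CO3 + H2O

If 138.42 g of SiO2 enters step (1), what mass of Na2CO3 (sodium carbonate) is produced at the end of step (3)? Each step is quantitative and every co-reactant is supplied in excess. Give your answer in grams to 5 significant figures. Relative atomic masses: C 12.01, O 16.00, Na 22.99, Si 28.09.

488.31 g

M(SiO2) = 28.09 + 2(16.00) = 60.09 g/mol.
M(Na2CO3) = 2(22.99) + 12.01 + 3(16.00) = 105.99 g/mol.
n(SiO2) = 138.42 / 60.09 = 2.30354 mol.
Reaction (1): SiO2→CO ratio 1:2 ⇒ n(CO) = 4.60709 mol.
Reaction (2): CO→CO2 ratio 1:1 ⇒ n(CO2) = 4.60709 mol.
Reaction (3): CO2→Na2CO3 ratio 1:1 ⇒ n(Na2CO3) = 4.60709 mol.
Mass of Na2CO3 = 4.60709 × 105.99 = 488.305 g.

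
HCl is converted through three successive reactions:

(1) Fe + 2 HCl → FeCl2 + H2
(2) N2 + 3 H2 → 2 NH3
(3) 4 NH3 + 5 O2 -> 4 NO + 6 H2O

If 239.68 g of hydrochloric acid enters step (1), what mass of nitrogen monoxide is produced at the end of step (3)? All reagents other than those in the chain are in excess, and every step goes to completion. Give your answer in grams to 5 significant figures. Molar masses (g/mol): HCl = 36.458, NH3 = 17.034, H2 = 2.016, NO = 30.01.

65.763 g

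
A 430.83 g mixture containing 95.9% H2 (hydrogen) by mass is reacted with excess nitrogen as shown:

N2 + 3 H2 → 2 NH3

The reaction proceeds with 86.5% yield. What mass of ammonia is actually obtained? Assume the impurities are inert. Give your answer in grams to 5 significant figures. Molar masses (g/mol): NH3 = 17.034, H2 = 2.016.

Pure H2 available = 430.83 g × 0.959 = 413.166 g.
n(H2) = 413.166 g / 2.016 g/mol = 204.943 mol.
From the equation the H2:NH3 mole ratio is 3:2, so n(NH3) = 204.943 × 2/3 = 136.629 mol.
Mass of NH3 = 136.629 mol × 17.034 g/mol = 2327.34 g.
Actual mass collected = 2327.34 g × 0.865 = 2013.15 g.

2013.1 g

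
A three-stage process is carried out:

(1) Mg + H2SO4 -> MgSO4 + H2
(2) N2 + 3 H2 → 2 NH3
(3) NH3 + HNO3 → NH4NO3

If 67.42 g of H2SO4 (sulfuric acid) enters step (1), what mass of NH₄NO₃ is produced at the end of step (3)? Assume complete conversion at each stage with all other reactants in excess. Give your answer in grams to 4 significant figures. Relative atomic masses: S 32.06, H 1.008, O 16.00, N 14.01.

M(H2SO4) = 2(1.008) + 32.06 + 4(16.00) = 98.076 g/mol.
M(NH4NO3) = 2(14.01) + 4(1.008) + 3(16.00) = 80.052 g/mol.
n(H2SO4) = 67.42 / 98.076 = 0.68743 mol.
Reaction (1): H2SO4→H2 ratio 1:1 ⇒ n(H2) = 0.68743 mol.
Reaction (2): H2→NH3 ratio 3:2 ⇒ n(NH3) = 0.45828 mol.
Reaction (3): NH3→NH4NO3 ratio 1:1 ⇒ n(NH4NO3) = 0.45828 mol.
Mass of NH4NO3 = 0.45828 × 80.052 = 36.687 g.

36.69 g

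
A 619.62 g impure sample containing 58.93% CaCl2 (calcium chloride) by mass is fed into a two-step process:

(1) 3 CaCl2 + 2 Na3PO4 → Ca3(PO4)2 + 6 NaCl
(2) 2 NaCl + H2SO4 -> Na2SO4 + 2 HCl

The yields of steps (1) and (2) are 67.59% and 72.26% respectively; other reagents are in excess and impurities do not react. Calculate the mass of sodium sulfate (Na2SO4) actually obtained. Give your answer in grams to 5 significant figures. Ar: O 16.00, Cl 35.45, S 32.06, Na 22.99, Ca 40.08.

Pure CaCl2 = 619.62 × 0.5893 = 365.142 g.
M(CaCl2) = 40.08 + 2(35.45) = 110.98 g/mol.
M(Na2SO4) = 2(22.99) + 32.06 + 4(16.00) = 142.04 g/mol.
n(CaCl2) = 365.142 / 110.98 = 3.29016 mol.
Step 1 (CaCl2:NaCl = 3:6): theoretical n(NaCl) = 6.58032 mol; at 67.59% yield, n(NaCl) = 4.44764 mol.
Step 2 (NaCl:Na2SO4 = 2:1): theoretical n(Na2SO4) = 2.22382 mol, so theoretical mass = 2.22382 × 142.04 = 315.871 g.
At 72.26% yield, actual mass of Na2SO4 = 315.871 × 0.7226 = 228.249 g.

228.25 g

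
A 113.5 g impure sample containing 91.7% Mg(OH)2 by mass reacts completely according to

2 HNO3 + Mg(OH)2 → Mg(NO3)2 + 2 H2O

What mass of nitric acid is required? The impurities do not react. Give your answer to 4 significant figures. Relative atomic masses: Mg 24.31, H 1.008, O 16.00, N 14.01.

224.9 g

Mass of pure Mg(OH)2 = 113.5 g × 0.917 = 104.08 g.
M(Mg(OH)2) = 24.31 + 2(16.00) + 2(1.008) = 58.326 g/mol.
M(HNO3) = 1.008 + 14.01 + 3(16.00) = 63.018 g/mol.
n(Mg(OH)2) = 104.08 g / 58.326 g/mol = 1.7844 mol.
From the equation the Mg(OH)2:HNO3 mole ratio is 1:2, so n(HNO3) = 1.7844 × 2/1 = 3.5689 mol.
Mass of HNO3 = 3.5689 mol × 63.018 g/mol = 224.90 g.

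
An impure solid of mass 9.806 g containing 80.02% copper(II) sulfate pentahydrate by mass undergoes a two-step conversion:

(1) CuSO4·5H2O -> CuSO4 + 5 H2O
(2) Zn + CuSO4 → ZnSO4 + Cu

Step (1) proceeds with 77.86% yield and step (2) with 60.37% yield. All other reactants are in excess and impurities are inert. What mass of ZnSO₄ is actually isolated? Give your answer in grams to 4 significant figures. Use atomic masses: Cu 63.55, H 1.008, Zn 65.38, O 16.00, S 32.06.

Pure CuSO4·5H2O = 9.806 × 0.8002 = 7.8468 g.
M(CuSO4·5H2O) = 63.55 + 32.06 + 9(16.00) + 10(1.008) = 249.69 g/mol.
M(ZnSO4) = 65.38 + 32.06 + 4(16.00) = 161.44 g/mol.
n(CuSO4·5H2O) = 7.8468 / 249.69 = 0.031426 mol.
Step 1 (CuSO4·5H2O:CuSO4 = 1:1): theoretical n(CuSO4) = 0.031426 mol; at 77.86% yield, n(CuSO4) = 0.024468 mol.
Step 2 (CuSO4:ZnSO4 = 1:1): theoretical n(ZnSO4) = 0.024468 mol, so theoretical mass = 0.024468 × 161.44 = 3.9502 g.
At 60.37% yield, actual mass of ZnSO4 = 3.9502 × 0.6037 = 2.3847 g.

2.385 g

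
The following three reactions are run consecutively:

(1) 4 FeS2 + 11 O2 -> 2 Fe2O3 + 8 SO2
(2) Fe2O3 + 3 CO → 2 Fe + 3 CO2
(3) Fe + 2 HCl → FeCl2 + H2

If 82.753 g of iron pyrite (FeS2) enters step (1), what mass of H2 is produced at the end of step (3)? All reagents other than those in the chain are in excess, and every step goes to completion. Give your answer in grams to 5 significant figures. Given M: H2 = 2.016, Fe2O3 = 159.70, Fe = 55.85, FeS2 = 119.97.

1.3906 g

n(FeS2) = 82.753 / 119.97 = 0.689781 mol.
Reaction (1): FeS2→Fe2O3 ratio 4:2 ⇒ n(Fe2O3) = 0.344890 mol.
Reaction (2): Fe2O3→Fe ratio 1:2 ⇒ n(Fe) = 0.689781 mol.
Reaction (3): Fe→H2 ratio 1:1 ⇒ n(H2) = 0.689781 mol.
Mass of H2 = 0.689781 × 2.016 = 1.39060 g.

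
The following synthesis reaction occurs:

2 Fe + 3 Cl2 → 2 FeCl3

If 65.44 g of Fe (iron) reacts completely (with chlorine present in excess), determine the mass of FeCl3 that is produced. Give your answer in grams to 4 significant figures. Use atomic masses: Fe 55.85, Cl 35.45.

190.1 g

M(Fe) = 55.85 g/mol.
M(FeCl3) = 55.85 + 3(35.45) = 162.20 g/mol.
n(Fe) = 65.440 g / 55.85 g/mol = 1.1717 mol.
From the equation the Fe:FeCl3 mole ratio is 2:2, so n(FeCl3) = 1.1717 × 2/2 = 1.1717 mol.
Mass of FeCl3 = 1.1717 mol × 162.20 g/mol = 190.05 g.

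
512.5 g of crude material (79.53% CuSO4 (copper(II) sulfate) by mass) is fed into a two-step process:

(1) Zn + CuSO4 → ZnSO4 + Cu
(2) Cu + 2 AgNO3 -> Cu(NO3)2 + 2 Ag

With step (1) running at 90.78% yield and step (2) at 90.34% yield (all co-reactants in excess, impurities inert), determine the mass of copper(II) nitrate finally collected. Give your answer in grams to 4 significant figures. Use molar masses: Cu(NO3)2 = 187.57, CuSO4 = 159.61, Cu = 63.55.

Pure CuSO4 = 512.5 × 0.7953 = 407.59 g.
n(CuSO4) = 407.59 / 159.61 = 2.5537 mol.
Step 1 (CuSO4:Cu = 1:1): theoretical n(Cu) = 2.5537 mol; at 90.78% yield, n(Cu) = 2.3182 mol.
Step 2 (Cu:Cu(NO3)2 = 1:1): theoretical n(Cu(NO3)2) = 2.3182 mol, so theoretical mass = 2.3182 × 187.57 = 434.83 g.
At 90.34% yield, actual mass of Cu(NO3)2 = 434.83 × 0.9034 = 392.82 g.

392.8 g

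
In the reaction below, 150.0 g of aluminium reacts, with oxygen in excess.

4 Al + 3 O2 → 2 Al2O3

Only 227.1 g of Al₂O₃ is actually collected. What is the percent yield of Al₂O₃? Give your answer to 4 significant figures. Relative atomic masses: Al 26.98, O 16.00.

80.12 %

M(Al) = 26.98 g/mol.
M(Al2O3) = 2(26.98) + 3(16.00) = 101.96 g/mol.
n(Al) = 150.00 g / 26.98 g/mol = 5.5597 mol.
From the equation the Al:Al2O3 mole ratio is 4:2, so n(Al2O3) = 5.5597 × 2/4 = 2.7798 mol.
Mass of Al2O3 = 2.7798 mol × 101.96 g/mol = 283.43 g.
This is the theoretical yield. Percent yield = 227.1 g / 283.43 g × 100% = 80.125%.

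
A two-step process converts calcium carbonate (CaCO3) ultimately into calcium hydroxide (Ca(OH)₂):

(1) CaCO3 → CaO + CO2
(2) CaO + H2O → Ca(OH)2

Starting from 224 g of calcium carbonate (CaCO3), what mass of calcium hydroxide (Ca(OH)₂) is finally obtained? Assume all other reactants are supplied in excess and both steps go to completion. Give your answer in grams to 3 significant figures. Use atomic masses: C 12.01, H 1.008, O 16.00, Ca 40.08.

M(CaCO3) = 40.08 + 12.01 + 3(16.00) = 100.09 g/mol.
M(Ca(OH)2) = 40.08 + 2(16.00) + 2(1.008) = 74.096 g/mol.
n(CaCO3) = 224.0 / 100.09 = 2.238 mol.
Step 1 gives a 1:1 ratio of CaCO3 to CaO, so n(CaO) = 2.238 mol.
In step 2 the CaO:Ca(OH)2 ratio is 1:1, so n(Ca(OH)2) = 2.238 mol.
Mass of Ca(OH)2 = 2.238 × 74.096 = 165.8 g.

166 g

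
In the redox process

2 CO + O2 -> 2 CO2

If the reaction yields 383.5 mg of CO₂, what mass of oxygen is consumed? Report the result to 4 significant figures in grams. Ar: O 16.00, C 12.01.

0.1394 g

M(CO2) = 12.01 + 2(16.00) = 44.01 g/mol.
M(O2) = 2(16.00) = 32.00 g/mol.
Convert: 383.5 mg = 0.38350 g.
n(CO2) = 0.38350 g / 44.01 g/mol = 0.0087139 mol.
From the equation the CO2:O2 mole ratio is 2:1, so n(O2) = 0.0087139 × 1/2 = 0.0043570 mol.
Mass of O2 = 0.0043570 mol × 32.00 g/mol = 0.13942 g.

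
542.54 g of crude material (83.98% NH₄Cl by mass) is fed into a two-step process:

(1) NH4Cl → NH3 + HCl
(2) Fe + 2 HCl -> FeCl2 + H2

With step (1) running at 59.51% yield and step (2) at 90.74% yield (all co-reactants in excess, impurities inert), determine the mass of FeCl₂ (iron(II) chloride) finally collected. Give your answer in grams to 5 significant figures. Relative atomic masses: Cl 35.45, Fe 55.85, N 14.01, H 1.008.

Pure NH4Cl = 542.54 × 0.8398 = 455.625 g.
M(NH4Cl) = 14.01 + 4(1.008) + 35.45 = 53.492 g/mol.
M(FeCl2) = 55.85 + 2(35.45) = 126.75 g/mol.
n(NH4Cl) = 455.625 / 53.492 = 8.51763 mol.
Step 1 (NH4Cl:HCl = 1:1): theoretical n(HCl) = 8.51763 mol; at 59.51% yield, n(HCl) = 5.06884 mol.
Step 2 (HCl:FeCl2 = 2:1): theoretical n(FeCl2) = 2.53442 mol, so theoretical mass = 2.53442 × 126.75 = 321.238 g.
At 90.74% yield, actual mass of FeCl2 = 321.238 × 0.9074 = 291.491 g.

291.49 g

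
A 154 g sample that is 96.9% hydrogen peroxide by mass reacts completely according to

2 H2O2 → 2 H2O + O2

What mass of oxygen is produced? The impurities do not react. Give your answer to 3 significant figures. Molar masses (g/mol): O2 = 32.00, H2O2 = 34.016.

70.2 g

Mass of pure H2O2 = 154 g × 0.969 = 149.2 g.
n(H2O2) = 149.2 g / 34.016 g/mol = 4.387 mol.
From the equation the H2O2:O2 mole ratio is 2:1, so n(O2) = 4.387 × 1/2 = 2.193 mol.
Mass of O2 = 2.193 mol × 32.00 g/mol = 70.19 g.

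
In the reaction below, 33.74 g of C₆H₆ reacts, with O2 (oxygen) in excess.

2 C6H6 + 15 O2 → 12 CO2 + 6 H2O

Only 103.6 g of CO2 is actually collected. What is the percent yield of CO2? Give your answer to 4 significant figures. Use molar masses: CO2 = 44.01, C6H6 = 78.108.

n(C6H6) = 33.740 g / 78.108 g/mol = 0.43197 mol.
From the equation the C6H6:CO2 mole ratio is 2:12, so n(CO2) = 0.43197 × 12/2 = 2.5918 mol.
Mass of CO2 = 2.5918 mol × 44.01 g/mol = 114.06 g.
This is the theoretical yield. Percent yield = 103.6 g / 114.06 g × 100% = 90.825%.

90.83 %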